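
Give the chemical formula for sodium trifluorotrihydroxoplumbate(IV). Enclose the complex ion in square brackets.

Na2[PbF3(OH)3]

Ligands: 3 hydroxo (OH, -1), 3 fluoro (F, -1). Ligand charge sum = -6.
Charge balance with sodium (+1) requires 1 complex ion per 2 sodium.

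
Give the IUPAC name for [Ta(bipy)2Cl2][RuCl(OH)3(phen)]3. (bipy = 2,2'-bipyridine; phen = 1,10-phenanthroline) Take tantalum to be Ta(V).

Ta is given as +5; the cation's ligand charges sum to -2, so the complex cation is 3+.
With 3 anions per cation, each anion must be 3/3 = 1−.
Anion: ligand charges sum to -4; for the ion to be 1−, Ru = +3.

bis(2,2'-bipyridine)dichlorotantalum(V) chlorotrihydroxo(1,10-phenanthroline)ruthenate(III)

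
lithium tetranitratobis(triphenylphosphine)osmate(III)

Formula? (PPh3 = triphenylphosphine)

Ligands: 4 nitrato (NO3, -1), 2 triphenylphosphine (PPh3, neutral). Ligand charge sum = -4.
With Os in oxidation state +3, the complex ion is [Os...]^1−.
Charge balance with lithium (+1) requires 1 complex ion per 1 lithium.

Li[Os(NO3)4(PPh3)2]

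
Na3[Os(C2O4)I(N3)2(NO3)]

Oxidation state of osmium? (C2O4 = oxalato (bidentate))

+3

3 sodium outside the brackets (+1 each) → the complex ion is 3−.
Ligand charges: 2×N3 = -2; 1×C2O4 = -2; 1×NO3 = -1; 1×I = -1; sum -6.
Os + (-6) = 3− ⇒ Os is +3.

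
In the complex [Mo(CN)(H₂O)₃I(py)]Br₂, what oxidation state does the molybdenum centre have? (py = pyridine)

2 bromide outside the brackets (-1 each) → the complex ion is 2+.
Ligand charges: 3×H2O neutral; 1×py neutral; 1×CN = -1; 1×I = -1; sum -2.
Mo + (-2) = 2+ ⇒ Mo is +4.

+4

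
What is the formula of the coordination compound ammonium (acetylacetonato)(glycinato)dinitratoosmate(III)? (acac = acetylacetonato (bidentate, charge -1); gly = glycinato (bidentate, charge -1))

Ligands: 1 acetylacetonato (acac, -1), 1 glycinato (gly, -1), 2 nitrato (NO3, -1). Ligand charge sum = -4.
Charge balance with ammonium (+1) requires 1 complex ion per 1 ammonium.

NH4[Os(acac)(gly)(NO3)2]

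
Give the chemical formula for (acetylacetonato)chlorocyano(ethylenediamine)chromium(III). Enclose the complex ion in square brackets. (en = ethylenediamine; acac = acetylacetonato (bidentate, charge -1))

[Cr(acac)Cl(CN)(en)]

Ligands: 1 chloro (Cl, -1), 1 ethylenediamine (en, neutral), 1 cyano (CN, -1), 1 acetylacetonato (acac, -1). Ligand charge sum = -3.
With Cr in oxidation state +3, the complex ion is [Cr...].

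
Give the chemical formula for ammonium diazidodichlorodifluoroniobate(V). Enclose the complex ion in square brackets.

Ligands: 2 azido (N3, -1), 2 fluoro (F, -1), 2 chloro (Cl, -1). Ligand charge sum = -6.
With Nb in oxidation state +5, the complex ion is [Nb...]^1−.
Charge balance with ammonium (+1) requires 1 complex ion per 1 ammonium.

NH4[NbCl2F2(N3)2]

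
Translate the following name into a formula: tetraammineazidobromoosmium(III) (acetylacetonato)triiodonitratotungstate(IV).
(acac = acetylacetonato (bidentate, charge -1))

[OsBr(N3)(NH3)4][W(acac)I3(NO3)]

Cation [Os…]: ligand charges -2, Os(III) ⇒ ion charge 1+.
Anion [W…]: ligand charges -5, W(IV) ⇒ ion charge 1−.
One 1+ cation balances one 1− anion.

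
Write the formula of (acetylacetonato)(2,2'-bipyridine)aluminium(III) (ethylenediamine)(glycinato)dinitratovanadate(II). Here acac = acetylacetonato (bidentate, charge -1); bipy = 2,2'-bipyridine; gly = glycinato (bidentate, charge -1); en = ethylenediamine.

[Al(acac)(bipy)][V(en)(gly)(NO3)2]2

Cation [Al…]: ligand charges -1, Al(III) ⇒ ion charge 2+.
Anion [V…]: ligand charges -3, V(II) ⇒ ion charge 1−.
One 2+ cation requires 2 of the 1− anion.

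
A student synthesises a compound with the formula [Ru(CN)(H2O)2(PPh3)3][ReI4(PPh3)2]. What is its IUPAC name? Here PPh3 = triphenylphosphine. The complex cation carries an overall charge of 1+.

Both ions are complex: the cation is named first with the plain metal name, the anion second with the -ate form; each ion's ligands are alphabetised independently.
The complex cation is given as 1+; its ligand charges sum to -1, so Ru = +2.
A 1:1 salt means the anion carries the equal and opposite charge, 1−.
Anion: ligand charges sum to -4; for the ion to be 1−, Re = +3.

diaquacyanotris(triphenylphosphine)ruthenium(II) tetraiodobis(triphenylphosphine)rhenate(III)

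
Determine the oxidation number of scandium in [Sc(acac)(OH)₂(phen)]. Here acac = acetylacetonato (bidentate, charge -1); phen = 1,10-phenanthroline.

+3

No counter-ion: the bracketed complex is neutral.
Ligand charges: 1×acac = -1; 1×phen neutral; 2×OH = -2; sum -3.
Sc + (-3) = 0 ⇒ Sc is +3.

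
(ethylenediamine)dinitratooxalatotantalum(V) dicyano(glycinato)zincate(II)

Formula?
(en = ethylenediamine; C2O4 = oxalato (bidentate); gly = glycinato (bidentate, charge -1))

Cation [Ta…]: ligand charges -4, Ta(V) ⇒ ion charge 1+.
Anion [Zn…]: ligand charges -3, Zn(II) ⇒ ion charge 1−.
One 1+ cation balances one 1− anion.

[Ta(C2O4)(en)(NO3)2][Zn(CN)2(gly)]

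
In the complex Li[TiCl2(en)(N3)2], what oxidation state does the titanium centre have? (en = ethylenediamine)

+3

1 lithium outside the brackets (+1 each) → the complex ion is 1−.
Ligand charges: 1×en neutral; 2×Cl = -2; 2×N3 = -2; sum -4.
Ti + (-4) = 1− ⇒ Ti is +3.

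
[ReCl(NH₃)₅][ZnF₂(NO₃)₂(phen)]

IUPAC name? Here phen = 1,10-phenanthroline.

Both ions are complex: the cation is named first with the plain metal name, the anion second with the -ate form; each ion's ligands are alphabetised independently.
Zinc is always +2 in its complexes; the anion's ligand charges sum to -4, so the complex anion is 2−.
A 1:1 salt means the cation carries the equal and opposite charge, 2+.
Cation: ligand charges sum to -1; for the ion to be 2+, Re = +3.

pentaamminechlororhenium(III) difluorodinitrato(1,10-phenanthroline)zincate(II)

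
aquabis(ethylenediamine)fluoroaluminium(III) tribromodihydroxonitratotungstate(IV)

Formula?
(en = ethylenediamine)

[Al(en)2F(H2O)][WBr3(NO3)(OH)2]

Cation [Al…]: ligand charges -1, Al(III) ⇒ ion charge 2+.
Anion [W…]: ligand charges -6, W(IV) ⇒ ion charge 2−.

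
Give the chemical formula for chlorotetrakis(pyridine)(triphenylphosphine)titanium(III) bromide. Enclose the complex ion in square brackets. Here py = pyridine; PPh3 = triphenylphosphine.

[TiCl(PPh3)(py)4]Br2

Ligands: 4 pyridine (py, neutral), 1 triphenylphosphine (PPh3, neutral), 1 chloro (Cl, -1). Ligand charge sum = -1.
Charge balance with bromide (-1) requires 1 complex ion per 2 bromide.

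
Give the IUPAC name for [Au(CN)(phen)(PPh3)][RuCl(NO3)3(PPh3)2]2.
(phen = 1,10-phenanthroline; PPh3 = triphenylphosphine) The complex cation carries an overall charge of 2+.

cyano(1,10-phenanthroline)(triphenylphosphine)gold(III) chlorotrinitratobis(triphenylphosphine)ruthenate(III)

Both ions are complex: the cation is named first with the plain metal name, the anion second with the -ate form; each ion's ligands are alphabetised independently.
The complex cation is given as 2+; its ligand charges sum to -1, so Au = +3.
With 2 anions per cation, each anion must be 2/2 = 1−.
Anion: ligand charges sum to -4; for the ion to be 1−, Ru = +3.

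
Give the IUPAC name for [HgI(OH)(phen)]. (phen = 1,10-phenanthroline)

There is no counter-ion, so the complex is neutral overall.
Ligand charges: 1×hydroxo (-1 each), 1×iodo (-1 each), 1×1,10-phenanthroline (neutral); total -2. So Hg + (-2) = 0, giving Hg = +2.
Ligands are named alphabetically: hydroxo before iodo before phenanthroline.

hydroxoiodo(1,10-phenanthroline)mercury(II)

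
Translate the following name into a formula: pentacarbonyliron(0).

Ligands: 5 carbonyl (CO, neutral). Ligand charge sum = 0.
With Fe in oxidation state 0, the complex ion is [Fe...].

[Fe(CO)5]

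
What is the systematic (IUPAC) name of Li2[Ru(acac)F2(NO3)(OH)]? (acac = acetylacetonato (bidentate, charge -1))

lithium (acetylacetonato)difluorohydroxonitratoruthenate(III)

The 2 lithium counter-ions carry a total charge of +2, so each complex ion is 2−.
Ligand charges: 1×acetylacetonato (-1 each), 1×hydroxo (-1 each), 1×nitrato (-1 each), 2×fluoro (-1 each); total -5. So Ru + (-5) = 2−, giving Ru = +3.
The complex ion is anionic, so ruthenium takes the -ate form ruthenate(III).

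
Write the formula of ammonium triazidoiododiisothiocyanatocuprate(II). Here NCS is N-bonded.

(NH4)4[CuI(N3)3(NCS)2]

Ligands: 2 isothiocyanato (NCS, -1), 3 azido (N3, -1), 1 iodo (I, -1). Ligand charge sum = -6.
Charge balance with ammonium (+1) requires 1 complex ion per 4 ammonium.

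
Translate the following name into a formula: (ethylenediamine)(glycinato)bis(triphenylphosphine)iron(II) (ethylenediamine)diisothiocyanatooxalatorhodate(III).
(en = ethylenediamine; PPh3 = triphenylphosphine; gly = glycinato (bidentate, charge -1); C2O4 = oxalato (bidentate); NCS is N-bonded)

[Fe(en)(gly)(PPh3)2][Rh(C2O4)(en)(NCS)2]

Cation [Fe…]: ligand charges -1, Fe(II) ⇒ ion charge 1+.
Anion [Rh…]: ligand charges -4, Rh(III) ⇒ ion charge 1−.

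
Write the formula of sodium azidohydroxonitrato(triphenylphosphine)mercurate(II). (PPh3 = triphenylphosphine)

Na[Hg(N3)(NO3)(OH)(PPh3)]

Ligands: 1 hydroxo (OH, -1), 1 triphenylphosphine (PPh3, neutral), 1 azido (N3, -1), 1 nitrato (NO3, -1). Ligand charge sum = -3.
With Hg in oxidation state +2, the complex ion is [Hg...]^1−.
Charge balance with sodium (+1) requires 1 complex ion per 1 sodium.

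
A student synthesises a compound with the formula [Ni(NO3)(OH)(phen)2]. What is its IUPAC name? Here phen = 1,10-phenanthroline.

There is no counter-ion, so the complex is neutral overall.
Ligand charges: 2×1,10-phenanthroline (neutral), 1×nitrato (-1 each), 1×hydroxo (-1 each); total -2. So Ni + (-2) = 0, giving Ni = +2.
Ligands are named alphabetically: hydroxo before nitrato before phenanthroline.

hydroxonitratobis(1,10-phenanthroline)nickel(II)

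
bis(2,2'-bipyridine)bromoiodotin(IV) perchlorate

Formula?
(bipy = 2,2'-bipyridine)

[Sn(bipy)2BrI](ClO4)2

Ligands: 2 2,2'-bipyridine (bipy, neutral), 1 bromo (Br, -1), 1 iodo (I, -1). Ligand charge sum = -2.
With Sn in oxidation state +4, the complex ion is [Sn...]^2+.
Charge balance with perchlorate (-1) requires 1 complex ion per 2 perchlorate.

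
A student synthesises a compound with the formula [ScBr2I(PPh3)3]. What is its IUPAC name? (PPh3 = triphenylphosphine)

dibromoiodotris(triphenylphosphine)scandium(III)

There is no counter-ion, so the complex is neutral overall.
Ligand charges: 1×iodo (-1 each), 2×bromo (-1 each), 3×triphenylphosphine (neutral); total -3. So Sc + (-3) = 0, giving Sc = +3.
Ligands are named alphabetically: bromo before iodo before triphenylphosphine.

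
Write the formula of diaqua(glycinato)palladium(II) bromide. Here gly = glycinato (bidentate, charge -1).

Ligands: 1 glycinato (gly, -1), 2 aqua (H2O, neutral). Ligand charge sum = -1.
Charge balance with bromide (-1) requires 1 complex ion per 1 bromide.

[Pd(gly)(H2O)2]Br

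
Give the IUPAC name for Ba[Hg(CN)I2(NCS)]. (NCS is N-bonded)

barium cyanodiiodoisothiocyanatomercurate(II)

The 1 barium counter-ion carries a total charge of +2, so each complex ion is 2−.
Ligand charges: 2×iodo (-1 each), 1×cyano (-1 each), 1×isothiocyanato (-1 each); total -4. So Hg + (-4) = 2−, giving Hg = +2.
Ligands are named alphabetically: cyano before iodo before isothiocyanato.
The complex ion is anionic, so mercury takes the -ate form mercurate(II).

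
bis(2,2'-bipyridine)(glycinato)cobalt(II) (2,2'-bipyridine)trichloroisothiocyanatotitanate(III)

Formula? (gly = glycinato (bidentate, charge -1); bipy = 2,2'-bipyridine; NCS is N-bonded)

Cation [Co…]: ligand charges -1, Co(II) ⇒ ion charge 1+.
Anion [Ti…]: ligand charges -4, Ti(III) ⇒ ion charge 1−.
One 1+ cation balances one 1− anion.

[Co(bipy)2(gly)][Ti(bipy)Cl3(NCS)]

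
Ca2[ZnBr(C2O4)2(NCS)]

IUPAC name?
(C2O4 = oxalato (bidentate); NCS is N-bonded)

calcium bromoisothiocyanatodioxalatozincate(II)

The 2 calcium counter-ions carry a total charge of +4, so each complex ion is 4−.
Ligand charges: 2×oxalato (-2 each), 1×bromo (-1 each), 1×isothiocyanato (-1 each); total -6. So Zn + (-6) = 4−, giving Zn = +2.
Ligands are named alphabetically: bromo before isothiocyanato before oxalato.
The complex ion is anionic, so zinc takes the -ate form zincate(II).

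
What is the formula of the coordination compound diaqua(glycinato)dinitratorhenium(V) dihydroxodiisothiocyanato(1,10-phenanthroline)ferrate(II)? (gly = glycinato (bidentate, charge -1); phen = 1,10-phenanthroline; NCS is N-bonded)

[Re(gly)(H2O)2(NO3)2][Fe(NCS)2(OH)2(phen)]

Cation [Re…]: ligand charges -3, Re(V) ⇒ ion charge 2+.
Anion [Fe…]: ligand charges -4, Fe(II) ⇒ ion charge 2−.
One 2+ cation balances one 2− anion.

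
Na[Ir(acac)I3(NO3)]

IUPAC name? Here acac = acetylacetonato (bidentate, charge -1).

The 1 sodium counter-ion carries a total charge of +1, so each complex ion is 1−.
Ligand charges: 1×acetylacetonato (-1 each), 1×nitrato (-1 each), 3×iodo (-1 each); total -5. So Ir + (-5) = 1−, giving Ir = +4.
Ligands are named alphabetically: acetylacetonato before iodo before nitrato.
The complex ion is anionic, so iridium takes the -ate form iridate(IV).

sodium (acetylacetonato)triiodonitratoiridate(IV)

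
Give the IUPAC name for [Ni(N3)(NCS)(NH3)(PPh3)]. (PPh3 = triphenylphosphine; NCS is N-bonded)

There is no counter-ion, so the complex is neutral overall.
Ligand charges: 1×azido (-1 each), 1×triphenylphosphine (neutral), 1×ammine (neutral), 1×isothiocyanato (-1 each); total -2. So Ni + (-2) = 0, giving Ni = +2.
Ligands are named alphabetically: ammine before azido before isothiocyanato before triphenylphosphine.

ammineazidoisothiocyanato(triphenylphosphine)nickel(II)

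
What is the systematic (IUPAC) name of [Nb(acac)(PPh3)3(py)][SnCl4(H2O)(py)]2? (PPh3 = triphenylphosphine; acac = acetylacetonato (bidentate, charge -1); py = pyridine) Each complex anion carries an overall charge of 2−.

(acetylacetonato)(pyridine)tris(triphenylphosphine)niobium(V) aquatetrachloro(pyridine)stannate(II)

The complex anion is given as 2−; its ligand charges sum to -4, so Sn = +2.
With 2 anions per cation, the cation must be 2×2 = 4+.
Cation: ligand charges sum to -1; for the ion to be 4+, Nb = +5.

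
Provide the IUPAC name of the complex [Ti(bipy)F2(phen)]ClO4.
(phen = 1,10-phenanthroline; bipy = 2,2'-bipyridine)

(2,2'-bipyridine)difluoro(1,10-phenanthroline)titanium(III) perchlorate

The 1 perchlorate counter-ion carries a total charge of -1, so each complex ion is 1+.
Ligand charges: 2×fluoro (-1 each), 1×1,10-phenanthroline (neutral), 1×2,2'-bipyridine (neutral); total -2. So Ti + (-2) = 1+, giving Ti = +3.
Ligands are named alphabetically: bipyridine before fluoro before phenanthroline.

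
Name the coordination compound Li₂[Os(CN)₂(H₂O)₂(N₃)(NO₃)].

The 2 lithium counter-ions carry a total charge of +2, so each complex ion is 2−.
Ligand charges: 1×azido (-1 each), 1×nitrato (-1 each), 2×aqua (neutral), 2×cyano (-1 each); total -4. So Os + (-4) = 2−, giving Os = +2.
The complex ion is anionic, so osmium takes the -ate form osmate(II).

lithium diaquaazidodicyanonitratoosmate(II)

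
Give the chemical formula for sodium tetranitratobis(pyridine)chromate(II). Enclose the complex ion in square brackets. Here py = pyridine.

Ligands: 2 pyridine (py, neutral), 4 nitrato (NO3, -1). Ligand charge sum = -4.
With Cr in oxidation state +2, the complex ion is [Cr...]^2−.
Charge balance with sodium (+1) requires 1 complex ion per 2 sodium.

Na2[Cr(NO3)4(py)2]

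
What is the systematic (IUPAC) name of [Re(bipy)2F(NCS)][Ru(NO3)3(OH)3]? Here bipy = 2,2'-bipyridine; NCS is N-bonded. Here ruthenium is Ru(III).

bis(2,2'-bipyridine)fluoroisothiocyanatorhenium(V) trihydroxotrinitratoruthenate(III)

Both ions are complex: the cation is named first with the plain metal name, the anion second with the -ate form; each ion's ligands are alphabetised independently.
Ru is given as +3; the anion's ligand charges sum to -6, so the complex anion is 3−.
A 1:1 salt means the cation carries the equal and opposite charge, 3+.
Cation: ligand charges sum to -2; for the ion to be 3+, Re = +5.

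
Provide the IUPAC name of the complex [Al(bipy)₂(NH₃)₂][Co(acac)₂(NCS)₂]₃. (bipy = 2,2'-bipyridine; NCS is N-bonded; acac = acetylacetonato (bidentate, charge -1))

Both ions are complex: the cation is named first with the plain metal name, the anion second with the -ate form; each ion's ligands are alphabetised independently.
Aluminium is always +3 in its complexes; the cation's ligand charges sum to 0, so the complex cation is 3+.
With 3 anions per cation, each anion must be 3/3 = 1−.
Anion: ligand charges sum to -4; for the ion to be 1−, Co = +3.

diamminebis(2,2'-bipyridine)aluminium(III) bis(acetylacetonato)diisothiocyanatocobaltate(III)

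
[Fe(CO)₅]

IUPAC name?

There is no counter-ion, so the complex is neutral overall.
Ligand charges: 5×carbonyl (neutral); total 0. So Fe + (0) = 0, giving Fe = 0.

pentacarbonyliron(0)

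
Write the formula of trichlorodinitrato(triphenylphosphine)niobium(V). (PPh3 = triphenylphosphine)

[NbCl3(NO3)2(PPh3)]

Ligands: 1 triphenylphosphine (PPh3, neutral), 3 chloro (Cl, -1), 2 nitrato (NO3, -1). Ligand charge sum = -5.
With Nb in oxidation state +5, the complex ion is [Nb...].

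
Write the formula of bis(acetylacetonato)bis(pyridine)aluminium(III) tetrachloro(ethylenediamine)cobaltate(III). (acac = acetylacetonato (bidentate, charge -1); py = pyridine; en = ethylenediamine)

Cation [Al…]: ligand charges -2, Al(III) ⇒ ion charge 1+.
Anion [Co…]: ligand charges -4, Co(III) ⇒ ion charge 1−.
One 1+ cation balances one 1− anion.

[Al(acac)2(py)2][CoCl4(en)]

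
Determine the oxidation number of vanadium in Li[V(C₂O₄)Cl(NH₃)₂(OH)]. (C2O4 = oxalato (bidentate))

1 lithium outside the brackets (+1 each) → the complex ion is 1−.
Ligand charges: 1×OH = -1; 1×C2O4 = -2; 1×Cl = -1; 2×NH3 neutral; sum -4.
V + (-4) = 1− ⇒ V is +3.

+3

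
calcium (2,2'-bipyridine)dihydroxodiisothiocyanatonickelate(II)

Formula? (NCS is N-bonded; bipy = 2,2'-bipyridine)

Ca[Ni(bipy)(NCS)2(OH)2]

Ligands: 2 hydroxo (OH, -1), 2 isothiocyanato (NCS, -1), 1 2,2'-bipyridine (bipy, neutral). Ligand charge sum = -4.
With Ni in oxidation state +2, the complex ion is [Ni...]^2−.
Charge balance with calcium (+2) requires 1 complex ion per 1 calcium.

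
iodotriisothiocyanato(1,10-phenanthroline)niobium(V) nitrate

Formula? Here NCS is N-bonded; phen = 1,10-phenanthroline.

Ligands: 3 isothiocyanato (NCS, -1), 1 1,10-phenanthroline (phen, neutral), 1 iodo (I, -1). Ligand charge sum = -4.
With Nb in oxidation state +5, the complex ion is [Nb...]^1+.
Charge balance with nitrate (-1) requires 1 complex ion per 1 nitrate.

[NbI(NCS)3(phen)]NO3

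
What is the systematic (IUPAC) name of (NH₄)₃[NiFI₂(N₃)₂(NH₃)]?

ammonium amminediazidofluorodiiodonickelate(II)

The 3 ammonium counter-ions carry a total charge of +3, so each complex ion is 3−.
Ligand charges: 2×azido (-1 each), 2×iodo (-1 each), 1×fluoro (-1 each), 1×ammine (neutral); total -5. So Ni + (-5) = 3−, giving Ni = +2.
Ligands are named alphabetically: ammine before azido before fluoro before iodo.
The complex ion is anionic, so nickel takes the -ate form nickelate(II).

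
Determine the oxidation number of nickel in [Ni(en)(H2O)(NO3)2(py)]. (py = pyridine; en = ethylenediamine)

No counter-ion: the bracketed complex is neutral.
Ligand charges: 1×py neutral; 1×en neutral; 2×NO3 = -2; 1×H2O neutral; sum -2.
Ni + (-2) = 0 ⇒ Ni is +2.

+2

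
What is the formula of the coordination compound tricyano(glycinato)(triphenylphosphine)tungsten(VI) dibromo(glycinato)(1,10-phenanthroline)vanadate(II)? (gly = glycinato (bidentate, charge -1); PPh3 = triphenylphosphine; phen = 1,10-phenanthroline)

Cation [W…]: ligand charges -4, W(VI) ⇒ ion charge 2+.
Anion [V…]: ligand charges -3, V(II) ⇒ ion charge 1−.
One 2+ cation requires 2 of the 1− anion.

[W(CN)3(gly)(PPh3)][VBr2(gly)(phen)]2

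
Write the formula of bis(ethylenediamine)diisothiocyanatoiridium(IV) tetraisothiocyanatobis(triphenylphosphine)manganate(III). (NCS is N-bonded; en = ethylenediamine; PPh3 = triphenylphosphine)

Cation [Ir…]: ligand charges -2, Ir(IV) ⇒ ion charge 2+.
Anion [Mn…]: ligand charges -4, Mn(III) ⇒ ion charge 1−.
One 2+ cation requires 2 of the 1− anion.

[Ir(en)2(NCS)2][Mn(NCS)4(PPh3)2]2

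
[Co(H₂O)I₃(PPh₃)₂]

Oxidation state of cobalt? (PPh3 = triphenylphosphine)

No counter-ion: the bracketed complex is neutral.
Ligand charges: 3×I = -3; 2×PPh3 neutral; 1×H2O neutral; sum -3.
Co + (-3) = 0 ⇒ Co is +3.

+3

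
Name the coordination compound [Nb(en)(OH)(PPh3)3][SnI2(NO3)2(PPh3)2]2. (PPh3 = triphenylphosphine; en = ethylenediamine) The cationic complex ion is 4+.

The complex cation is given as 4+; its ligand charges sum to -1, so Nb = +5.
With 2 anions per cation, each anion must be 4/2 = 2−.
Anion: ligand charges sum to -4; for the ion to be 2−, Sn = +2.

(ethylenediamine)hydroxotris(triphenylphosphine)niobium(V) diiododinitratobis(triphenylphosphine)stannate(II)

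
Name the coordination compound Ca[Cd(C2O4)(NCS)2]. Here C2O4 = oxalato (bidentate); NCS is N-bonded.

The 1 calcium counter-ion carries a total charge of +2, so each complex ion is 2−.
Ligand charges: 1×oxalato (-2 each), 2×isothiocyanato (-1 each); total -4. So Cd + (-4) = 2−, giving Cd = +2.
Ligands are named alphabetically: isothiocyanato before oxalato.
The complex ion is anionic, so cadmium takes the -ate form cadmate(II).

calcium diisothiocyanatooxalatocadmate(II)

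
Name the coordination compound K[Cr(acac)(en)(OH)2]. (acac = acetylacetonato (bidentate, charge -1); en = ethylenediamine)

potassium (acetylacetonato)(ethylenediamine)dihydroxochromate(II)

The 1 potassium counter-ion carries a total charge of +1, so each complex ion is 1−.
Ligand charges: 1×acetylacetonato (-1 each), 2×hydroxo (-1 each), 1×ethylenediamine (neutral); total -3. So Cr + (-3) = 1−, giving Cr = +2.
The complex ion is anionic, so chromium takes the -ate form chromate(II).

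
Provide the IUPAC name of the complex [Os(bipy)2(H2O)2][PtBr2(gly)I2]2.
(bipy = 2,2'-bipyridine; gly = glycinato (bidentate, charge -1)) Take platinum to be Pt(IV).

diaquabis(2,2'-bipyridine)osmium(II) dibromo(glycinato)diiodoplatinate(IV)

Both ions are complex: the cation is named first with the plain metal name, the anion second with the -ate form; each ion's ligands are alphabetised independently.
Pt is given as +4; the anion's ligand charges sum to -5, so the complex anion is 1−.
With 2 anions per cation, the cation must be 2×1 = 2+.
Cation: ligand charges sum to 0; for the ion to be 2+, Os = +2.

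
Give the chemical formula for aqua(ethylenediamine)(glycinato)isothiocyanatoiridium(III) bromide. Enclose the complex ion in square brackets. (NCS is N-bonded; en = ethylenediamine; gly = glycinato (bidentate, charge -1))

Ligands: 1 aqua (H2O, neutral), 1 isothiocyanato (NCS, -1), 1 ethylenediamine (en, neutral), 1 glycinato (gly, -1). Ligand charge sum = -2.
With Ir in oxidation state +3, the complex ion is [Ir...]^1+.
Charge balance with bromide (-1) requires 1 complex ion per 1 bromide.

[Ir(en)(gly)(H2O)(NCS)]Br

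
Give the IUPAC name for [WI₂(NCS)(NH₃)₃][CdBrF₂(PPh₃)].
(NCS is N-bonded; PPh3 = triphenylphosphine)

Both ions are complex: the cation is named first with the plain metal name, the anion second with the -ate form; each ion's ligands are alphabetised independently.
Cadmium is always +2 in its complexes; the anion's ligand charges sum to -3, so the complex anion is 1−.
A 1:1 salt means the cation carries the equal and opposite charge, 1+.
Cation: ligand charges sum to -3; for the ion to be 1+, W = +4.

triamminediiodoisothiocyanatotungsten(IV) bromodifluoro(triphenylphosphine)cadmate(II)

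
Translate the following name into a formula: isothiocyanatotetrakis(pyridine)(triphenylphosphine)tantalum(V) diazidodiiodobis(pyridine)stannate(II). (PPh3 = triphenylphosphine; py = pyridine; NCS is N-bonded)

[Ta(NCS)(PPh3)(py)4][SnI2(N3)2(py)2]2

Cation [Ta…]: ligand charges -1, Ta(V) ⇒ ion charge 4+.
Anion [Sn…]: ligand charges -4, Sn(II) ⇒ ion charge 2−.
One 4+ cation requires 2 of the 2− anion.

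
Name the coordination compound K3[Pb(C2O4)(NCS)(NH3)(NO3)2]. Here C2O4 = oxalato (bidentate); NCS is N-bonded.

The 3 potassium counter-ions carry a total charge of +3, so each complex ion is 3−.
Ligand charges: 1×ammine (neutral), 1×oxalato (-2 each), 1×isothiocyanato (-1 each), 2×nitrato (-1 each); total -5. So Pb + (-5) = 3−, giving Pb = +2.
Ligands are named alphabetically: ammine before isothiocyanato before nitrato before oxalato.
The complex ion is anionic, so lead takes the -ate form plumbate(II).

potassium ammineisothiocyanatodinitratooxalatoplumbate(II)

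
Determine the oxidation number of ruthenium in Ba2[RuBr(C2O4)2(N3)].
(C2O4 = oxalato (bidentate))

2 barium outside the brackets (+2 each) → the complex ion is 4−.
Ligand charges: 1×N3 = -1; 2×C2O4 = -4; 1×Br = -1; sum -6.
Ru + (-6) = 4− ⇒ Ru is +2.

+2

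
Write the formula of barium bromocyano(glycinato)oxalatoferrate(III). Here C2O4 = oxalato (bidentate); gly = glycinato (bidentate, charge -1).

Ba[FeBr(C2O4)(CN)(gly)]

Ligands: 1 oxalato (C2O4, -2), 1 cyano (CN, -1), 1 bromo (Br, -1), 1 glycinato (gly, -1). Ligand charge sum = -5.
Charge balance with barium (+2) requires 1 complex ion per 1 barium.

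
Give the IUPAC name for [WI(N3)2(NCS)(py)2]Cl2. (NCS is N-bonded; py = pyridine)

The 2 chloride counter-ions carry a total charge of -2, so each complex ion is 2+.
Ligand charges: 2×azido (-1 each), 1×iodo (-1 each), 1×isothiocyanato (-1 each), 2×pyridine (neutral); total -4. So W + (-4) = 2+, giving W = +6.
Ligands are named alphabetically: azido before iodo before isothiocyanato before pyridine.

diazidoiodoisothiocyanatobis(pyridine)tungsten(VI) chloride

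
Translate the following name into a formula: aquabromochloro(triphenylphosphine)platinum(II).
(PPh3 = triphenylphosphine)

[PtBrCl(H2O)(PPh3)]

Ligands: 1 chloro (Cl, -1), 1 bromo (Br, -1), 1 triphenylphosphine (PPh3, neutral), 1 aqua (H2O, neutral). Ligand charge sum = -2.
With Pt in oxidation state +2, the complex ion is [Pt...].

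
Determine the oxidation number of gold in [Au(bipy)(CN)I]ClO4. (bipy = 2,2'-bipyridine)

1 perchlorate outside the brackets (-1 each) → the complex ion is 1+.
Ligand charges: 1×CN = -1; 1×bipy neutral; 1×I = -1; sum -2.
Au + (-2) = 1+ ⇒ Au is +3.

+3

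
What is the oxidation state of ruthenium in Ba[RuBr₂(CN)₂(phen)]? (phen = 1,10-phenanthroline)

1 barium outside the brackets (+2 each) → the complex ion is 2−.
Ligand charges: 2×Br = -2; 1×phen neutral; 2×CN = -2; sum -4.
Ru + (-4) = 2− ⇒ Ru is +2.

+2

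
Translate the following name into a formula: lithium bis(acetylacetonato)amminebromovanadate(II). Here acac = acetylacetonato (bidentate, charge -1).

Ligands: 1 bromo (Br, -1), 1 ammine (NH3, neutral), 2 acetylacetonato (acac, -1). Ligand charge sum = -3.
Charge balance with lithium (+1) requires 1 complex ion per 1 lithium.

Li[V(acac)2Br(NH3)]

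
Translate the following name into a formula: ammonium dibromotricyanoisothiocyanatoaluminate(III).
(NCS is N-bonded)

Ligands: 3 cyano (CN, -1), 2 bromo (Br, -1), 1 isothiocyanato (NCS, -1). Ligand charge sum = -6.
With Al in oxidation state +3, the complex ion is [Al...]^3−.
Charge balance with ammonium (+1) requires 1 complex ion per 3 ammonium.

(NH4)3[AlBr2(CN)3(NCS)]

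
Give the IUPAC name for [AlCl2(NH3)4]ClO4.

The 1 perchlorate counter-ion carries a total charge of -1, so each complex ion is 1+.
Ligand charges: 2×chloro (-1 each), 4×ammine (neutral); total -2. So Al + (-2) = 1+, giving Al = +3.
Ligands are named alphabetically: ammine before chloro.

tetraamminedichloroaluminium(III) perchlorate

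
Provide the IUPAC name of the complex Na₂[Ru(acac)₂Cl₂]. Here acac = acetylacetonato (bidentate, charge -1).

The 2 sodium counter-ions carry a total charge of +2, so each complex ion is 2−.
Ligand charges: 2×acetylacetonato (-1 each), 2×chloro (-1 each); total -4. So Ru + (-4) = 2−, giving Ru = +2.
Ligands are named alphabetically: acetylacetonato before chloro.
The complex ion is anionic, so ruthenium takes the -ate form ruthenate(II).

sodium bis(acetylacetonato)dichlororuthenate(II)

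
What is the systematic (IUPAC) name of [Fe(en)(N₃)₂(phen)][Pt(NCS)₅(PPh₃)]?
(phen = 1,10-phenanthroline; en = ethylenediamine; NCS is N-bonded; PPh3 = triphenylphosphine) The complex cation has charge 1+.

Both ions are complex: the cation is named first with the plain metal name, the anion second with the -ate form; each ion's ligands are alphabetised independently.
The complex cation is given as 1+; its ligand charges sum to -2, so Fe = +3.
A 1:1 salt means the anion carries the equal and opposite charge, 1−.
Anion: ligand charges sum to -5; for the ion to be 1−, Pt = +4.

diazido(ethylenediamine)(1,10-phenanthroline)iron(III) pentaisothiocyanato(triphenylphosphine)platinate(IV)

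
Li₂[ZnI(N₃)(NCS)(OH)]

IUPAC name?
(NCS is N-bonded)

lithium azidohydroxoiodoisothiocyanatozincate(II)

The 2 lithium counter-ions carry a total charge of +2, so each complex ion is 2−.
Ligand charges: 1×azido (-1 each), 1×isothiocyanato (-1 each), 1×iodo (-1 each), 1×hydroxo (-1 each); total -4. So Zn + (-4) = 2−, giving Zn = +2.
The complex ion is anionic, so zinc takes the -ate form zincate(II).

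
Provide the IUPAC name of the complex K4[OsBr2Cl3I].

potassium dibromotrichloroiodoosmate(II)

The 4 potassium counter-ions carry a total charge of +4, so each complex ion is 4−.
Ligand charges: 1×iodo (-1 each), 2×bromo (-1 each), 3×chloro (-1 each); total -6. So Os + (-6) = 4−, giving Os = +2.
The complex ion is anionic, so osmium takes the -ate form osmate(II).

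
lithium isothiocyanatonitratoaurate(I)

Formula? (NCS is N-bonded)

Ligands: 1 nitrato (NO3, -1), 1 isothiocyanato (NCS, -1). Ligand charge sum = -2.
With Au in oxidation state +1, the complex ion is [Au...]^1−.
Charge balance with lithium (+1) requires 1 complex ion per 1 lithium.

Li[Au(NCS)(NO3)]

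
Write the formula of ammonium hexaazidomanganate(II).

(NH4)4[Mn(N3)6]

Ligands: 6 azido (N3, -1). Ligand charge sum = -6.
With Mn in oxidation state +2, the complex ion is [Mn...]^4−.
Charge balance with ammonium (+1) requires 1 complex ion per 4 ammonium.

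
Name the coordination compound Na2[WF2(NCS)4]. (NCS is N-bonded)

sodium difluorotetraisothiocyanatotungstate(IV)

The 2 sodium counter-ions carry a total charge of +2, so each complex ion is 2−.
Ligand charges: 4×isothiocyanato (-1 each), 2×fluoro (-1 each); total -6. So W + (-6) = 2−, giving W = +4.
Ligands are named alphabetically: fluoro before isothiocyanato.
The complex ion is anionic, so tungsten takes the -ate form tungstate(IV).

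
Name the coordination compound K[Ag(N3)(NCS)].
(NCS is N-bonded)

The 1 potassium counter-ion carries a total charge of +1, so each complex ion is 1−.
Ligand charges: 1×isothiocyanato (-1 each), 1×azido (-1 each); total -2. So Ag + (-2) = 1−, giving Ag = +1.
Ligands are named alphabetically: azido before isothiocyanato.
The complex ion is anionic, so silver takes the -ate form argentate(I).

potassium azidoisothiocyanatoargentate(I)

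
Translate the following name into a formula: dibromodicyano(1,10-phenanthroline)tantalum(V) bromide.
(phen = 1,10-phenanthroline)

[TaBr2(CN)2(phen)]Br

Ligands: 2 bromo (Br, -1), 1 1,10-phenanthroline (phen, neutral), 2 cyano (CN, -1). Ligand charge sum = -4.
With Ta in oxidation state +5, the complex ion is [Ta...]^1+.
Charge balance with bromide (-1) requires 1 complex ion per 1 bromide.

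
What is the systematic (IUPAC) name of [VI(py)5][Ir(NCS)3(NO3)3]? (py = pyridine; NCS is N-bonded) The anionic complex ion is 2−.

iodopentakis(pyridine)vanadium(III) triisothiocyanatotrinitratoiridate(IV)

The complex anion is given as 2−; its ligand charges sum to -6, so Ir = +4.
A 1:1 salt means the cation carries the equal and opposite charge, 2+.
Cation: ligand charges sum to -1; for the ion to be 2+, V = +3.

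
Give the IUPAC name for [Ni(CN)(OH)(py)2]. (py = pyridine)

There is no counter-ion, so the complex is neutral overall.
Ligand charges: 1×hydroxo (-1 each), 1×cyano (-1 each), 2×pyridine (neutral); total -2. So Ni + (-2) = 0, giving Ni = +2.
Ligands are named alphabetically: cyano before hydroxo before pyridine.

cyanohydroxobis(pyridine)nickel(II)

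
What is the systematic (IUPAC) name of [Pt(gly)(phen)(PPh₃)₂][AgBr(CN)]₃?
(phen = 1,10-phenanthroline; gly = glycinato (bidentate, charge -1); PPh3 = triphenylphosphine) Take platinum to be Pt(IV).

(glycinato)(1,10-phenanthroline)bis(triphenylphosphine)platinum(IV) bromocyanoargentate(I)

Both ions are complex: the cation is named first with the plain metal name, the anion second with the -ate form; each ion's ligands are alphabetised independently.
Pt is given as +4; the cation's ligand charges sum to -1, so the complex cation is 3+.
With 3 anions per cation, each anion must be 3/3 = 1−.
Anion: ligand charges sum to -2; for the ion to be 1−, Ag = +1.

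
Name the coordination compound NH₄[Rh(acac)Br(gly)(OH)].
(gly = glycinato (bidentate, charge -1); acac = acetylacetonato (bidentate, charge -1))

The 1 ammonium counter-ion carries a total charge of +1, so each complex ion is 1−.
Ligand charges: 1×bromo (-1 each), 1×glycinato (-1 each), 1×hydroxo (-1 each), 1×acetylacetonato (-1 each); total -4. So Rh + (-4) = 1−, giving Rh = +3.
Ligands are named alphabetically: acetylacetonato before bromo before glycinato before hydroxo.
The complex ion is anionic, so rhodium takes the -ate form rhodate(III).

ammonium (acetylacetonato)bromo(glycinato)hydroxorhodate(III)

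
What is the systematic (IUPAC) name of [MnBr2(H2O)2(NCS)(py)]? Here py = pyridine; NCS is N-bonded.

diaquadibromoisothiocyanato(pyridine)manganese(III)

There is no counter-ion, so the complex is neutral overall.
Ligand charges: 2×aqua (neutral), 1×pyridine (neutral), 2×bromo (-1 each), 1×isothiocyanato (-1 each); total -3. So Mn + (-3) = 0, giving Mn = +3.
Ligands are named alphabetically: aqua before bromo before isothiocyanato before pyridine.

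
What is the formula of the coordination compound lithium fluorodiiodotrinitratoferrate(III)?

Ligands: 2 iodo (I, -1), 1 fluoro (F, -1), 3 nitrato (NO3, -1). Ligand charge sum = -6.
Charge balance with lithium (+1) requires 1 complex ion per 3 lithium.

Li3[FeFI2(NO3)3]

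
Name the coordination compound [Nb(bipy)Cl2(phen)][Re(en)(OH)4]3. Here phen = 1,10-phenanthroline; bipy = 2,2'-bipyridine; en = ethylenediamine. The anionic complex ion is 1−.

Both ions are complex: the cation is named first with the plain metal name, the anion second with the -ate form; each ion's ligands are alphabetised independently.
The complex anion is given as 1−; its ligand charges sum to -4, so Re = +3.
With 3 anions per cation, the cation must be 3×1 = 3+.
Cation: ligand charges sum to -2; for the ion to be 3+, Nb = +5.

(2,2'-bipyridine)dichloro(1,10-phenanthroline)niobium(V) (ethylenediamine)tetrahydroxorhenate(III)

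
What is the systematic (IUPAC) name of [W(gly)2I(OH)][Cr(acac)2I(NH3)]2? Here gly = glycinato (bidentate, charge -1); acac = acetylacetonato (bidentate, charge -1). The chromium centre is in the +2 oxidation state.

bis(glycinato)hydroxoiodotungsten(VI) bis(acetylacetonato)ammineiodochromate(II)

Both ions are complex: the cation is named first with the plain metal name, the anion second with the -ate form; each ion's ligands are alphabetised independently.
Cr is given as +2; the anion's ligand charges sum to -3, so the complex anion is 1−.
With 2 anions per cation, the cation must be 2×1 = 2+.
Cation: ligand charges sum to -4; for the ion to be 2+, W = +6.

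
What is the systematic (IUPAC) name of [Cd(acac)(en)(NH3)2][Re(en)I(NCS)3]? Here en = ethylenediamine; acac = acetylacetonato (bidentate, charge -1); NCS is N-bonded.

(acetylacetonato)diammine(ethylenediamine)cadmium(II) (ethylenediamine)iodotriisothiocyanatorhenate(III)

Both ions are complex: the cation is named first with the plain metal name, the anion second with the -ate form; each ion's ligands are alphabetised independently.
Cadmium is always +2 in its complexes; the cation's ligand charges sum to -1, so the complex cation is 1+.
A 1:1 salt means the anion carries the equal and opposite charge, 1−.
Anion: ligand charges sum to -4; for the ion to be 1−, Re = +3.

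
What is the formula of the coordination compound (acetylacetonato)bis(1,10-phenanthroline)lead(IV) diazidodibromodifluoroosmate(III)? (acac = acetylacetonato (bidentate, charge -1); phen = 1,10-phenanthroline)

Cation [Pb…]: ligand charges -1, Pb(IV) ⇒ ion charge 3+.
Anion [Os…]: ligand charges -6, Os(III) ⇒ ion charge 3−.

[Pb(acac)(phen)2][OsBr2F2(N3)2]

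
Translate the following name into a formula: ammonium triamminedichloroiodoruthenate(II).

Ligands: 3 ammine (NH3, neutral), 1 iodo (I, -1), 2 chloro (Cl, -1). Ligand charge sum = -3.
Charge balance with ammonium (+1) requires 1 complex ion per 1 ammonium.

NH4[RuCl2I(NH3)3]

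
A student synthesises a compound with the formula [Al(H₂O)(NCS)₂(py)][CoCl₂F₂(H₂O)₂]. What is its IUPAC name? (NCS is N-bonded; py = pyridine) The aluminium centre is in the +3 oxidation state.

aquadiisothiocyanato(pyridine)aluminium(III) diaquadichlorodifluorocobaltate(III)

Both ions are complex: the cation is named first with the plain metal name, the anion second with the -ate form; each ion's ligands are alphabetised independently.
Al is given as +3; the cation's ligand charges sum to -2, so the complex cation is 1+.
A 1:1 salt means the anion carries the equal and opposite charge, 1−.
Anion: ligand charges sum to -4; for the ion to be 1−, Co = +3.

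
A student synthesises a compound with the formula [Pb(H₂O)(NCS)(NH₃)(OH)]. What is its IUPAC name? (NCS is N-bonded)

ammineaquahydroxoisothiocyanatolead(II)

There is no counter-ion, so the complex is neutral overall.
Ligand charges: 1×isothiocyanato (-1 each), 1×aqua (neutral), 1×hydroxo (-1 each), 1×ammine (neutral); total -2. So Pb + (-2) = 0, giving Pb = +2.
Ligands are named alphabetically: ammine before aqua before hydroxo before isothiocyanato.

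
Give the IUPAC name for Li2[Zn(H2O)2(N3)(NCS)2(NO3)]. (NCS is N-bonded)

lithium diaquaazidodiisothiocyanatonitratozincate(II)

The 2 lithium counter-ions carry a total charge of +2, so each complex ion is 2−.
Ligand charges: 2×isothiocyanato (-1 each), 2×aqua (neutral), 1×nitrato (-1 each), 1×azido (-1 each); total -4. So Zn + (-4) = 2−, giving Zn = +2.
The complex ion is anionic, so zinc takes the -ate form zincate(II).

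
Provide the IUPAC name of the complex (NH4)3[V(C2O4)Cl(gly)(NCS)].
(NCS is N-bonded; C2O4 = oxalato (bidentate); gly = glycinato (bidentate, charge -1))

The 3 ammonium counter-ions carry a total charge of +3, so each complex ion is 3−.
Ligand charges: 1×isothiocyanato (-1 each), 1×oxalato (-2 each), 1×glycinato (-1 each), 1×chloro (-1 each); total -5. So V + (-5) = 3−, giving V = +2.
Ligands are named alphabetically: chloro before glycinato before isothiocyanato before oxalato.
The complex ion is anionic, so vanadium takes the -ate form vanadate(II).

ammonium chloro(glycinato)isothiocyanatooxalatovanadate(II)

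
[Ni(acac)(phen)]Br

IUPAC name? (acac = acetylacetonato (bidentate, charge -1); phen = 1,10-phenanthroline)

(acetylacetonato)(1,10-phenanthroline)nickel(II) bromide

The 1 bromide counter-ion carries a total charge of -1, so each complex ion is 1+.
Ligand charges: 1×acetylacetonato (-1 each), 1×1,10-phenanthroline (neutral); total -1. So Ni + (-1) = 1+, giving Ni = +2.
Ligands are named alphabetically: acetylacetonato before phenanthroline.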